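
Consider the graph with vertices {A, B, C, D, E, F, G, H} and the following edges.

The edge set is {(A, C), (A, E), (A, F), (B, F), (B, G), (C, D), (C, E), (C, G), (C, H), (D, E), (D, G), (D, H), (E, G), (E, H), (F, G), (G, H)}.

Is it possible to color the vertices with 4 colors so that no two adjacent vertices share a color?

No

C, D, E, G, H are mutually adjacent (a clique of size 5), so at least 5 colors are needed.
So 4 colors are not enough.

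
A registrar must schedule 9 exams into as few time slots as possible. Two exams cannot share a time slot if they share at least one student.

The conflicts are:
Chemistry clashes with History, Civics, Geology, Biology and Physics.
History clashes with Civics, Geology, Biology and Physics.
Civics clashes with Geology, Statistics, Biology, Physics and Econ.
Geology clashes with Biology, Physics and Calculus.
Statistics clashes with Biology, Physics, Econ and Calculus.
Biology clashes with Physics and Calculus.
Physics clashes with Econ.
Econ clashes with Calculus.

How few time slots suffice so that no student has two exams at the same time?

Chemistry, History, Civics, Geology, Biology, Physics pairwise conflict, so at least 6 time slots are needed.
A valid assignment using 6 time slots: Chemistry=5, History=6, Civics=3, Geology=4, Statistics=4, Biology=2, Physics=1, Econ=2, Calculus=1. Each listed conflict is separated.

6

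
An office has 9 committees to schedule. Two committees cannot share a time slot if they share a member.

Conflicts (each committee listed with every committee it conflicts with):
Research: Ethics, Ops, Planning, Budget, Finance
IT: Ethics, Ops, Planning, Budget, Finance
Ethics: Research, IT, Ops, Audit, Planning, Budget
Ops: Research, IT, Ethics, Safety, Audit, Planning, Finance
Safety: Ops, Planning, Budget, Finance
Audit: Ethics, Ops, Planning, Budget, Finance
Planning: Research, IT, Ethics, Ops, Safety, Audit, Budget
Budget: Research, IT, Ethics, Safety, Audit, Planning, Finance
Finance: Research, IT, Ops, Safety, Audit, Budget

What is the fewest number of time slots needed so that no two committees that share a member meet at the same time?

Ethics, Audit, Planning, Budget are mutually in conflict, so at least 4 time slots are needed.
4 time slots suffice: time slot 1 → {Ops, Budget}; time slot 2 → {Planning, Finance}; time slot 3 → {Ethics, Safety}; time slot 4 → {Research, IT, Audit}. Each listed conflict is separated.

4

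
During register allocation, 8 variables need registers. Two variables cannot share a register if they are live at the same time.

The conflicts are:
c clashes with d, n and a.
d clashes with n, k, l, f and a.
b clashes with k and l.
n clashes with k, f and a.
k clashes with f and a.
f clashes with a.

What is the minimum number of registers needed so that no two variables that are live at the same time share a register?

5

d, n, k, f, a are mutually in conflict, so at least 5 registers are needed.
5 registers suffice: register 1 → {d, b}; register 2 → {n, l}; register 3 → {a}; register 4 → {c, k}; register 5 → {f}. No two conflicting variables share a register.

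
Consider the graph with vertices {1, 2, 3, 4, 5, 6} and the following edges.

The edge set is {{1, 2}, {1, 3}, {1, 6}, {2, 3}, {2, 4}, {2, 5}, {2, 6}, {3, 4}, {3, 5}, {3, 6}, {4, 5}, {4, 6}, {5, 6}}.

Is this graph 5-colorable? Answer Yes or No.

The chromatic number is 5. 2, 3, 4, 5, 6 are mutually adjacent (a clique of size 5), so at least 5 colors are needed.
5 colors suffice: color red → {3}; color blue → {6}; color green → {2}; color yellow → {1, 4}; color purple → {5}.
That is already a proper 5-coloring.

Yes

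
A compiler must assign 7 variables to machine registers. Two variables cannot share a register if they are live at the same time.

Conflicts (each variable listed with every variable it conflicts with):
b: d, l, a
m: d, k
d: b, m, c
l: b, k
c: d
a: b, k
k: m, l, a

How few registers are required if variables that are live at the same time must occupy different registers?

3

The cycle a-b-d-m-k-a has odd length 5, so it cannot be 2-colored; at least 3 registers are needed.
Using 3 registers: b=1, m=3, d=2, l=2, c=1, a=2, k=1. Each listed conflict is separated.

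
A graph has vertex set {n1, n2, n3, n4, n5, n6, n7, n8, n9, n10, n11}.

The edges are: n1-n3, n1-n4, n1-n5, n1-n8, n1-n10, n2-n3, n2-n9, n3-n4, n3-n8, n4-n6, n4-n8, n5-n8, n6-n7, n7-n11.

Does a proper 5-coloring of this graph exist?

Yes

The chromatic number is 4. n1, n3, n4, n8 are mutually adjacent (a clique of size 4), so at least 4 colors are needed.
4 colors suffice: color red → {n1, n2, n7}; color blue → {n3, n5, n6, n9, n10, n11}; color green → {n8}; color yellow → {n4}.
Since 5 ≥ 4, a proper 5-coloring certainly exists.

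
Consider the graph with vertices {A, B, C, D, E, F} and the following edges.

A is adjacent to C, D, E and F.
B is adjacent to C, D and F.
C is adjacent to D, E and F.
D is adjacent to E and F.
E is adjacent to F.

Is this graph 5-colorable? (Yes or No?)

The chromatic number is 5. A, C, D, E, F are pairwise adjacent (a clique of size 5), so at least 5 colors are needed.
5 colors suffice: color 1 → {F}; color 2 → {C}; color 3 → {D}; color 4 → {A, B}; color 5 → {E}.
That is already a proper 5-coloring.

Yes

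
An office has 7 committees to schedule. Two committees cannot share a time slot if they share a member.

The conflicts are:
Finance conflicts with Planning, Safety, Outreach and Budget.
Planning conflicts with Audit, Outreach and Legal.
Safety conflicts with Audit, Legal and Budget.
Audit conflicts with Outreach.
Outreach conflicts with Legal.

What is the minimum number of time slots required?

3

Finance, Planning, Outreach all conflict with each other, so at least 3 time slots are needed.
Using 3 time slots: Finance=1, Planning=3, Safety=2, Audit=1, Outreach=2, Legal=1, Budget=3. Every pair that conflicts lands in different time slots.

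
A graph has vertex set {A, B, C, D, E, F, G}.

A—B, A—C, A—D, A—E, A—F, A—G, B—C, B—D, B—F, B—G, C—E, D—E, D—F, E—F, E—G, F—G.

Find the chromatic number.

4

A, D, E, F are pairwise adjacent (a clique of size 4), so at least 4 colors are needed.
A valid assignment using 4 colors: A=1, B=2, C=3, D=4, E=2, F=3, G=4. No two adjacent vertices share a color.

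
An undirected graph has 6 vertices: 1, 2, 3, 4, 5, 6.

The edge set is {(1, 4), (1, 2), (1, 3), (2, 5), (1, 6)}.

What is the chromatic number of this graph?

1 and 6 are adjacent, so at least 2 colors are needed.
One proper 2-coloring: 1=red, 2=blue, 3=blue, 4=blue, 5=red, 6=blue. Each edge has distinct colors on its endpoints.

2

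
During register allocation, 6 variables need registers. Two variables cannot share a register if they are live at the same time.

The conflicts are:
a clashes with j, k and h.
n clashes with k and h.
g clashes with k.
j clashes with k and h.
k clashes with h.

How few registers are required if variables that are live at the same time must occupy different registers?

4

a, j, k, h are mutually in conflict, so at least 4 registers are needed.
4 registers suffice: a=4, n=3, g=2, j=3, k=1, h=2. Each listed conflict is separated.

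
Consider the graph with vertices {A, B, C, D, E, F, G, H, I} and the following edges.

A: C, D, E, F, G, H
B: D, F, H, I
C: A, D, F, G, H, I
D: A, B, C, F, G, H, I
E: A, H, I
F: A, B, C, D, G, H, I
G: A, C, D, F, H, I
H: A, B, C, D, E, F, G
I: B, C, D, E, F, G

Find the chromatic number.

6

A, C, D, F, G, H are pairwise adjacent (a clique of size 6), so at least 6 colors are needed.
6 colors suffice: A=4, B=4, C=5, D=1, E=1, F=2, G=6, H=3, I=3. No two adjacent vertices share a color.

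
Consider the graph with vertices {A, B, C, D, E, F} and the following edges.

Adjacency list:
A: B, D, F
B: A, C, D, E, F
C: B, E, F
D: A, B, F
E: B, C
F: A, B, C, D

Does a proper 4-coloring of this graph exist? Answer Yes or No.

The chromatic number is 4. A, B, D, F are pairwise adjacent (a clique of size 4), so at least 4 colors are needed.
4 colors suffice: color red → {B}; color blue → {E, F}; color green → {C, D}; color yellow → {A}.
That is already a proper 4-coloring.

Yes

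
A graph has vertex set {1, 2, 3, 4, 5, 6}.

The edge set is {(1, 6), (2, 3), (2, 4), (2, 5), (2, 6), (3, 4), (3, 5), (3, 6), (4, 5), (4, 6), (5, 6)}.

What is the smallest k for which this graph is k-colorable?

2, 3, 4, 5, 6 form a clique, so at least 5 colors are needed.
5 colors suffice: 1=b, 2=b, 3=c, 4=d, 5=e, 6=a. Every edge joins two different colors.

5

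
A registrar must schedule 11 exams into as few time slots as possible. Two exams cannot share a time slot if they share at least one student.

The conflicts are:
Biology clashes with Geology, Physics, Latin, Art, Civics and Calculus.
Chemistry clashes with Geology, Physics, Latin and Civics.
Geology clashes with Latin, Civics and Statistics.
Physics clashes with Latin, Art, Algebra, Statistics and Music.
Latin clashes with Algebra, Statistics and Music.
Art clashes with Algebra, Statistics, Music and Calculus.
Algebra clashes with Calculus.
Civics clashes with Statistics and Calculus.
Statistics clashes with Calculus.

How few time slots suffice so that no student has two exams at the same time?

Biology, Physics, Latin all conflict with each other, so at least 3 time slots are needed.
3 time slots suffice: time slot 1 → {Geology, Physics, Calculus}; time slot 2 → {Latin, Art, Civics}; time slot 3 → {Biology, Chemistry, Algebra, Statistics, Music}. Each listed conflict is separated.

3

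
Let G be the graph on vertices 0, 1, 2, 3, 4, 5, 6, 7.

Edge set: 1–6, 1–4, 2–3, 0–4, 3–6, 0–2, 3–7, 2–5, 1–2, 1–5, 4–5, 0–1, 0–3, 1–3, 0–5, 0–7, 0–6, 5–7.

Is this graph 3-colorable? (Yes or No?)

No

0, 1, 3, 6 form a clique, so at least 4 colors are needed.
So 3 colors are not enough.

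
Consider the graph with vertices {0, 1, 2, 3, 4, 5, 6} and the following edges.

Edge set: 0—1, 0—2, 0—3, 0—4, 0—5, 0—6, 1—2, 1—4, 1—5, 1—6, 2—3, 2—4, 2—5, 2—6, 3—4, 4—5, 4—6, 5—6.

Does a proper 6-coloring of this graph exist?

The chromatic number is 6. 0, 1, 2, 4, 5, 6 are pairwise adjacent (a clique of size 6), so at least 6 colors are needed.
A valid assignment using 6 colors: 0=c, 1=d, 2=a, 3=d, 4=b, 5=e, 6=f.
That is already a proper 6-coloring.

Yes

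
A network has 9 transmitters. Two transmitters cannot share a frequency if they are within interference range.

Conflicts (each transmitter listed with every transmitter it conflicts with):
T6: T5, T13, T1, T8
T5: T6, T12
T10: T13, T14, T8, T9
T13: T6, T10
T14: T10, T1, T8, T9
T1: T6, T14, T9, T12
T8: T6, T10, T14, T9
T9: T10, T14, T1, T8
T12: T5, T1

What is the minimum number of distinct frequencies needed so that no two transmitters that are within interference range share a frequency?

4

T10, T14, T8, T9 pairwise conflict, so at least 4 frequencies are needed.
A valid assignment using 4 frequencies: T6=1, T5=2, T10=4, T13=2, T14=1, T1=2, T8=2, T9=3, T12=1. Each listed conflict is separated.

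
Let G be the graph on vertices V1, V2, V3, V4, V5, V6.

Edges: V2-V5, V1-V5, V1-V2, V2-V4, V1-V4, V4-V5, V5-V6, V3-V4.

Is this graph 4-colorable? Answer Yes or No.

Yes

The chromatic number is 4. V1, V2, V4, V5 are mutually adjacent (a clique of size 4), so at least 4 colors are needed.
4 colors suffice: color red → {V4, V6}; color blue → {V3, V5}; color green → {V2}; color yellow → {V1}.
That is already a proper 4-coloring.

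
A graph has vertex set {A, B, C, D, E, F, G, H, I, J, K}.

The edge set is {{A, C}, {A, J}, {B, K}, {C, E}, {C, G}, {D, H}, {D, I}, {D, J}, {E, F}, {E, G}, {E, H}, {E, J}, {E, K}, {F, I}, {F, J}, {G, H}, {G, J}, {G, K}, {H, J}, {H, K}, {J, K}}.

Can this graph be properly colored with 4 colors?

No

E, G, H, J, K form a clique, so at least 5 colors are needed.
So 4 colors are not enough.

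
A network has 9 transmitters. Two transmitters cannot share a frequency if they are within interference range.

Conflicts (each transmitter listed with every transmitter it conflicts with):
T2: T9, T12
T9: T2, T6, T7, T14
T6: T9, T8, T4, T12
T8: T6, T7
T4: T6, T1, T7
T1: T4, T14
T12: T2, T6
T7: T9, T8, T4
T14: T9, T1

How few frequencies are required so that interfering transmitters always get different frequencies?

The cycle T1-T14-T9-T6-T4-T1 has odd length 5, so it cannot be 2-colored; at least 3 frequencies are needed.
3 frequencies suffice: frequency 1 → {T9, T8, T4, T12}; frequency 2 → {T2, T6, T7, T14}; frequency 3 → {T1}. No two conflicting transmitters share a frequency.

3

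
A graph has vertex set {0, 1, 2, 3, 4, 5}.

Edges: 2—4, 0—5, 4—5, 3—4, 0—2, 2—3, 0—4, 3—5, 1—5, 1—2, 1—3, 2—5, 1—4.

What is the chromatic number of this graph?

5

1, 2, 3, 4, 5 form a clique, so at least 5 colors are needed.
5 colors suffice: color red → {5}; color blue → {2}; color green → {4}; color yellow → {0, 3}; color purple → {1}. Every edge joins two different colors.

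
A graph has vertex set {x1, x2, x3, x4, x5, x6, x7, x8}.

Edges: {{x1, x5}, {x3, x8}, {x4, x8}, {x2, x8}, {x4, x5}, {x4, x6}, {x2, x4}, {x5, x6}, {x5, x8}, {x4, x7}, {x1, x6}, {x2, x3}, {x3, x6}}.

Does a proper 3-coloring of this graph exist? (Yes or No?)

Yes

The chromatic number is 3. x4, x5, x8 are pairwise adjacent, so at least 3 colors are needed.
A valid assignment using 3 colors: x1=R, x2=G, x3=R, x4=R, x5=G, x6=B, x7=B, x8=B.
That is already a proper 3-coloring.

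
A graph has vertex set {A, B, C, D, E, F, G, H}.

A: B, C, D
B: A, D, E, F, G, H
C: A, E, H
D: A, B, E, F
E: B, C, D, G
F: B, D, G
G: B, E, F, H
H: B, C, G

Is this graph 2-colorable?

B, D, E are pairwise adjacent, so at least 3 colors are needed.
So 2 colors are not enough.

No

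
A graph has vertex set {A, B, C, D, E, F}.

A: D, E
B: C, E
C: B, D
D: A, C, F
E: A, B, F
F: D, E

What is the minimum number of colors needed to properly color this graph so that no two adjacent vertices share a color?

3

The cycle B-E-A-D-C-B has odd length 5, so it cannot be 2-colored; at least 3 colors are needed.
A valid assignment using 3 colors: A=2, B=2, C=3, D=1, E=1, F=2. Each edge has distinct colors on its endpoints.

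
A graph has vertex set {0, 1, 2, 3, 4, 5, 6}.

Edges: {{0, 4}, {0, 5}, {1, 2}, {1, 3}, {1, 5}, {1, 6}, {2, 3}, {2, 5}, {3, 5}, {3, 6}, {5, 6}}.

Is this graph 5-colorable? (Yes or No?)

The chromatic number is 4. 1, 3, 5, 6 form a clique, so at least 4 colors are needed.
One proper 4-coloring: 0=blue, 1=green, 2=yellow, 3=blue, 4=red, 5=red, 6=yellow.
Since 5 ≥ 4, a proper 5-coloring certainly exists.

Yes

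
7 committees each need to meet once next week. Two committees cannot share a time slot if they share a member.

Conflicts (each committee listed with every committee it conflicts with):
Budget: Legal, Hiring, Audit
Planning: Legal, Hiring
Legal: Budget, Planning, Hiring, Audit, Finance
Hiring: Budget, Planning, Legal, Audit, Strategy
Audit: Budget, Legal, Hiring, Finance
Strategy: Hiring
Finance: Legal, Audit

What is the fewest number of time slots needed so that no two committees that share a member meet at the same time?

4

Budget, Legal, Hiring, Audit all conflict with each other, so at least 4 time slots are needed.
A valid assignment using 4 time slots: Budget=4, Planning=3, Legal=1, Hiring=2, Audit=3, Strategy=1, Finance=2. Every pair that conflicts lands in different time slots.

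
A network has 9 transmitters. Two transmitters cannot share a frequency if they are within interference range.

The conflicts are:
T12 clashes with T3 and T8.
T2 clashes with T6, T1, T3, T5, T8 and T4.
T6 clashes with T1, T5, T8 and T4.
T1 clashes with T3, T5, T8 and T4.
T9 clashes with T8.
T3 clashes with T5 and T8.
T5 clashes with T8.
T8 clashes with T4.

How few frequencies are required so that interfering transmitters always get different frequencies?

T2, T6, T1, T8, T4 pairwise conflict, so at least 5 frequencies are needed.
Using 5 frequencies: T12=2, T2=3, T6=4, T1=2, T9=2, T3=4, T5=5, T8=1, T4=5. Every pair that conflicts lands in different frequencies.

5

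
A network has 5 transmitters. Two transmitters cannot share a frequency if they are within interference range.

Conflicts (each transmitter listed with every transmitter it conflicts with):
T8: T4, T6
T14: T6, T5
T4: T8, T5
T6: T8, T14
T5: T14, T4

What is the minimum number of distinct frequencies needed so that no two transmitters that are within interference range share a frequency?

3

The cycle T5-T4-T8-T6-T14-T5 has odd length 5, so it cannot be 2-colored; at least 3 frequencies are needed.
Using 3 frequencies: T8=1, T14=1, T4=2, T6=2, T5=3. Every pair that conflicts lands in different frequencies.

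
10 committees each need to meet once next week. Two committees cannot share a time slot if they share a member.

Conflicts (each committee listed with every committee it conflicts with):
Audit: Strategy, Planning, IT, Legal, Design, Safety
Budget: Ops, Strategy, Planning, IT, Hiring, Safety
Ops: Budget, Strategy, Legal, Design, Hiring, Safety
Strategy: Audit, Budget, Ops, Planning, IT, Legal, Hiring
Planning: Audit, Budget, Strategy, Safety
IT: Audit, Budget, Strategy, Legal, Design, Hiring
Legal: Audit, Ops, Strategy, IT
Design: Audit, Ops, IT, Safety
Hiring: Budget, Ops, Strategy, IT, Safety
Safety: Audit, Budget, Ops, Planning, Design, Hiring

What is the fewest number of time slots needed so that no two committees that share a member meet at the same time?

4

Budget, Strategy, IT, Hiring are mutually in conflict, so at least 4 time slots are needed.
4 time slots suffice: time slot 1 → {Strategy, Safety}; time slot 2 → {Audit, Budget}; time slot 3 → {Ops, Planning, IT}; time slot 4 → {Legal, Design, Hiring}. No two conflicting committees share a time slot.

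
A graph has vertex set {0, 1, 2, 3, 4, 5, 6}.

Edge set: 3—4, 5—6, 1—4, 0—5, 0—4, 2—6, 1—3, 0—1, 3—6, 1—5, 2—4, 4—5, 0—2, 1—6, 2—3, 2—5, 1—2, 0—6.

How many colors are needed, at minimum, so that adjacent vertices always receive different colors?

0, 1, 2, 5, 6 are mutually adjacent (a clique of size 5), so at least 5 colors are needed.
5 colors suffice: 0=yellow, 1=red, 2=blue, 3=yellow, 4=green, 5=purple, 6=green. Each edge has distinct colors on its endpoints.

5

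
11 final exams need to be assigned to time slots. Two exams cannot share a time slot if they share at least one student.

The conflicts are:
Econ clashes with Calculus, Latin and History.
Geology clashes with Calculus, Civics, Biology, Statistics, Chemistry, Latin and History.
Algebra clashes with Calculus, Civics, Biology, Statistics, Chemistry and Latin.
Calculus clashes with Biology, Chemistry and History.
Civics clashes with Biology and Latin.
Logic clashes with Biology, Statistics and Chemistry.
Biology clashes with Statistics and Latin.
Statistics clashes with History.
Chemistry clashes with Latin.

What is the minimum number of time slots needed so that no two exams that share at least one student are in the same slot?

4

Algebra, Civics, Biology, Latin all conflict with each other, so at least 4 time slots are needed.
Using 4 time slots: Econ=2, Geology=2, Algebra=2, Calculus=3, Civics=4, Logic=2, Biology=1, Statistics=3, Chemistry=1, Latin=3, History=1. Each listed conflict is separated.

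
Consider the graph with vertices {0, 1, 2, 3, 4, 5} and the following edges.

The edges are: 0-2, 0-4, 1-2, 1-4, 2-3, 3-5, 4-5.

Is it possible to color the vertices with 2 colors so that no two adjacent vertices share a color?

No

The cycle 2-0-4-5-3-2 has odd length 5, so it cannot be 2-colored; at least 3 colors are needed.
So 2 colors are not enough.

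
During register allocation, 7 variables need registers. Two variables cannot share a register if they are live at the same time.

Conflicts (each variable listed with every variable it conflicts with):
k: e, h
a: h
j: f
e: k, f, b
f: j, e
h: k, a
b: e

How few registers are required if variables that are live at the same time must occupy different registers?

2

k and h conflict, so at least 2 registers are needed.
2 registers suffice: k=2, a=2, j=1, e=1, f=2, h=1, b=2. Every pair that conflicts lands in different registers.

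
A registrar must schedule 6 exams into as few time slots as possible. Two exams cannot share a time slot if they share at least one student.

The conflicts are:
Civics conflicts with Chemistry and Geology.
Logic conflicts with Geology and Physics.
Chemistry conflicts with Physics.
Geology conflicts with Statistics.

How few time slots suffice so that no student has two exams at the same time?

3

The cycle Geology-Logic-Physics-Chemistry-Civics-Geology has odd length 5, so it cannot be 2-colored; at least 3 time slots are needed.
A valid assignment using 3 time slots: Civics=2, Logic=2, Chemistry=3, Geology=1, Statistics=2, Physics=1. No two conflicting exams share a time slot.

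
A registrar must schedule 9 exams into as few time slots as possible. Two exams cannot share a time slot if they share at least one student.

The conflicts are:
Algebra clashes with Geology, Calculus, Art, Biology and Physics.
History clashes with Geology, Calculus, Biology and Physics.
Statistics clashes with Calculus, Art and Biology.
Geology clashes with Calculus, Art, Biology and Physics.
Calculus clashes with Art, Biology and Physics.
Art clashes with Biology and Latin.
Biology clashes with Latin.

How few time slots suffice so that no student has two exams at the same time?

5

Algebra, Geology, Calculus, Art, Biology pairwise conflict, so at least 5 time slots are needed.
5 time slots suffice: time slot 1 → {Calculus, Latin}; time slot 2 → {Biology, Physics}; time slot 3 → {Statistics, Geology}; time slot 4 → {History, Art}; time slot 5 → {Algebra}. No two conflicting exams share a time slot.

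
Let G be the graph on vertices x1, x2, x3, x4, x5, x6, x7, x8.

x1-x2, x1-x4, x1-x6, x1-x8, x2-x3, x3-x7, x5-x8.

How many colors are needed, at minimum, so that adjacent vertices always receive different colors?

2

x1 and x2 are adjacent, so at least 2 colors are needed.
2 colors suffice: color 1 → {x1, x3, x5}; color 2 → {x2, x4, x6, x7, x8}. Each edge has distinct colors on its endpoints.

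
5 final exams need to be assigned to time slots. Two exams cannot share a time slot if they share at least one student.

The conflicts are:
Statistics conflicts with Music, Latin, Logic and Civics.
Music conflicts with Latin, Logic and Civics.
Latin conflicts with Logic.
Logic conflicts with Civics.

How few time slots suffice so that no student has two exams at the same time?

4

Statistics, Music, Logic, Civics are mutually in conflict, so at least 4 time slots are needed.
Using 4 time slots: Statistics=2, Music=3, Latin=4, Logic=1, Civics=4. Every pair that conflicts lands in different time slots.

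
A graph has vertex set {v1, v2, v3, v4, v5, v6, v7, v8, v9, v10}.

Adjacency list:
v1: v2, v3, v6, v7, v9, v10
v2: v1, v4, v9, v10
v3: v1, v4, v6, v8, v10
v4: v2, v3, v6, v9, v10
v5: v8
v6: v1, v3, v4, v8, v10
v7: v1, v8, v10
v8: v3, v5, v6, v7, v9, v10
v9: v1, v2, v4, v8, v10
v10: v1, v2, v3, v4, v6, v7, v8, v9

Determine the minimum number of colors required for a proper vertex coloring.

4

v3, v4, v6, v10 form a clique, so at least 4 colors are needed.
4 colors suffice: color 1 → {v5, v10}; color 2 → {v1, v4, v8}; color 3 → {v6, v7, v9}; color 4 → {v2, v3}. Each edge has distinct colors on its endpoints.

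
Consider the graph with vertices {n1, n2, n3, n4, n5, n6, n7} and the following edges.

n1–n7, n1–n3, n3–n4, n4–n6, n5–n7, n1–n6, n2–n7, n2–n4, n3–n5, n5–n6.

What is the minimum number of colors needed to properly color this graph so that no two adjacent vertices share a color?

3

The cycle n5-n7-n2-n4-n6-n5 has odd length 5, so it cannot be 2-colored; at least 3 colors are needed.
3 colors suffice: color 1 → {n1, n4, n5}; color 2 → {n3, n6, n7}; color 3 → {n2}. Every edge joins two different colors.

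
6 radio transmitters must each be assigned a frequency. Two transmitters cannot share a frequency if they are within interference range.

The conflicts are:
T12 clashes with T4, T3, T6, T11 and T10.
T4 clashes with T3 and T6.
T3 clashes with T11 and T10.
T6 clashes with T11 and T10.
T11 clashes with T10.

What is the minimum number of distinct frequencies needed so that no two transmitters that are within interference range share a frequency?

T12, T3, T11, T10 are mutually in conflict, so at least 4 frequencies are needed.
4 frequencies suffice: T12=1, T4=2, T3=3, T6=3, T11=4, T10=2. No two conflicting transmitters share a frequency.

4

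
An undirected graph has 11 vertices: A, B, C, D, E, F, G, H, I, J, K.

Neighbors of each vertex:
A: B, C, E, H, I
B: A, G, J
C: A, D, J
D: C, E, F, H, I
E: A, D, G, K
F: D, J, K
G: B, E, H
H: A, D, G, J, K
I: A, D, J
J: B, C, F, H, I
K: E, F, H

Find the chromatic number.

2

D and I are adjacent, so at least 2 colors are needed.
One proper 2-coloring: A=1, B=2, C=2, D=1, E=2, F=2, G=1, H=2, I=2, J=1, K=1. Each edge has distinct colors on its endpoints.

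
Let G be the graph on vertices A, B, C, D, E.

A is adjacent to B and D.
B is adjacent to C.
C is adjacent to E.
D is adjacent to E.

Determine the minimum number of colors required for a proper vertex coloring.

The cycle E-C-B-A-D-E has odd length 5, so it cannot be 2-colored; at least 3 colors are needed.
3 colors suffice: color 1 → {B, E}; color 2 → {C, D}; color 3 → {A}. No two adjacent vertices share a color.

3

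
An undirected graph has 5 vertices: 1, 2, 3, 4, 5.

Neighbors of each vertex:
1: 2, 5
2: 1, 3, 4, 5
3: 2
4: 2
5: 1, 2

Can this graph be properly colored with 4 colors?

Yes

The chromatic number is 3. 1, 2, 5 are mutually adjacent, so at least 3 colors are needed.
3 colors suffice: color a → {2}; color b → {1, 3, 4}; color c → {5}.
Since 4 ≥ 3, a proper 4-coloring certainly exists.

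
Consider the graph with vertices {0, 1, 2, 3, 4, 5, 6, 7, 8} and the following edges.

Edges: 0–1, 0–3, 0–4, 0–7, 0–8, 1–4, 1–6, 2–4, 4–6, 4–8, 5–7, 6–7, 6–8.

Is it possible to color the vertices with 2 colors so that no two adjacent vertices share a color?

No

1, 4, 6 are pairwise adjacent, so at least 3 colors are needed.
So 2 colors are not enough.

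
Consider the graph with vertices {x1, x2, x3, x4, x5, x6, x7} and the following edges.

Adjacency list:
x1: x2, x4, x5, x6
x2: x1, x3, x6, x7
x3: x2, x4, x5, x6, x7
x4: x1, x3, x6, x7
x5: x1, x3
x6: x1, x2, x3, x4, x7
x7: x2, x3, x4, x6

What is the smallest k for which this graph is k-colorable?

x2, x3, x6, x7 are pairwise adjacent (a clique of size 4), so at least 4 colors are needed.
4 colors suffice: color 1 → {x5, x6}; color 2 → {x1, x3}; color 3 → {x7}; color 4 → {x2, x4}. Every edge joins two different colors.

4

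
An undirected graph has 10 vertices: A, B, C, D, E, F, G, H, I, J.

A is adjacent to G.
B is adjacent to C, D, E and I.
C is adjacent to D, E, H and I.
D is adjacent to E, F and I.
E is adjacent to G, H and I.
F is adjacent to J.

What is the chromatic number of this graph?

5

B, C, D, E, I are mutually adjacent (a clique of size 5), so at least 5 colors are needed.
5 colors suffice: color red → {A, E, F}; color blue → {C, G, J}; color green → {D, H}; color yellow → {I}; color purple → {B}. Each edge has distinct colors on its endpoints.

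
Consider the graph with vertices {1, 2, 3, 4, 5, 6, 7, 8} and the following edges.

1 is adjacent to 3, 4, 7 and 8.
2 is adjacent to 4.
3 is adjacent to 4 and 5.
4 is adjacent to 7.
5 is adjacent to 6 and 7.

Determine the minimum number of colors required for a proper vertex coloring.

3

1, 4, 7 are pairwise adjacent, so at least 3 colors are needed.
3 colors suffice: 1=red, 2=red, 3=green, 4=blue, 5=red, 6=blue, 7=green, 8=blue. No two adjacent vertices share a color.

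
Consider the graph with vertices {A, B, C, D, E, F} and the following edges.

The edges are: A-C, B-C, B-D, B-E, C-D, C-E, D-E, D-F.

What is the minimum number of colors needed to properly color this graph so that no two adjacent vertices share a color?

4

B, C, D, E are mutually adjacent (a clique of size 4), so at least 4 colors are needed.
A valid assignment using 4 colors: A=2, B=3, C=1, D=2, E=4, F=1. No two adjacent vertices share a color.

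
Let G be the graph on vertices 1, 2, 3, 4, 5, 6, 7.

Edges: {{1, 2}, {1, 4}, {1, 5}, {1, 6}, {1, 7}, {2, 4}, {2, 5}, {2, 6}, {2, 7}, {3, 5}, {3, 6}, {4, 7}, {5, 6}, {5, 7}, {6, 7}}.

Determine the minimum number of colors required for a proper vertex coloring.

1, 2, 5, 6, 7 are pairwise adjacent (a clique of size 5), so at least 5 colors are needed.
5 colors suffice: color red → {4, 6}; color blue → {5}; color green → {2, 3}; color yellow → {1}; color purple → {7}. Every edge joins two different colors.

5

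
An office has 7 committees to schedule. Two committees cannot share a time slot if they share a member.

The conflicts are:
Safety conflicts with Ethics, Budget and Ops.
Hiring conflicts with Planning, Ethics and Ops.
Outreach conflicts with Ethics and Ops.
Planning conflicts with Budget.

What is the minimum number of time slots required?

3

The cycle Budget-Safety-Ops-Hiring-Planning-Budget has odd length 5, so it cannot be 2-colored; at least 3 time slots are needed.
Using 3 time slots: Safety=2, Hiring=2, Outreach=2, Planning=1, Ethics=1, Budget=3, Ops=1. Each listed conflict is separated.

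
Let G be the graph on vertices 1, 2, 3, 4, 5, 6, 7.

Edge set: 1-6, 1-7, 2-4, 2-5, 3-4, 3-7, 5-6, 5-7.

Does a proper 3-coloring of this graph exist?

The chromatic number is 3. The cycle 2-5-7-3-4-2 has odd length 5, so it cannot be 2-colored; at least 3 colors are needed.
3 colors suffice: color red → {4, 6, 7}; color blue → {1, 3, 5}; color green → {2}.
That is already a proper 3-coloring.

Yes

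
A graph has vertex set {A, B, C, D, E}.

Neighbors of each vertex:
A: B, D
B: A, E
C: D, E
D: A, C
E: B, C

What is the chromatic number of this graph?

The cycle D-A-B-E-C-D has odd length 5, so it cannot be 2-colored; at least 3 colors are needed.
3 colors suffice: color red → {B, C}; color blue → {A, E}; color green → {D}. No two adjacent vertices share a color.

3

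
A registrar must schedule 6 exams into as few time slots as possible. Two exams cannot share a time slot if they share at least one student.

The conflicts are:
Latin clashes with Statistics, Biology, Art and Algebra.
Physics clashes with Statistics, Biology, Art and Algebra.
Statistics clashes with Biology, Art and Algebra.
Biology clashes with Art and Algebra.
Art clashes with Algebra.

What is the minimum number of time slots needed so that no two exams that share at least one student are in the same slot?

5

Latin, Statistics, Biology, Art, Algebra all conflict with each other, so at least 5 time slots are needed.
5 time slots suffice: time slot 1 → {Statistics}; time slot 2 → {Algebra}; time slot 3 → {Biology}; time slot 4 → {Art}; time slot 5 → {Latin, Physics}. Each listed conflict is separated.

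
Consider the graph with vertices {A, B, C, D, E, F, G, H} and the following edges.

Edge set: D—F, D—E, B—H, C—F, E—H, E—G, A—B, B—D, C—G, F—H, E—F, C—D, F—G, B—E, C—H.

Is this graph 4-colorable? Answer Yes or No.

Yes

The chromatic number is 3. E, F, G form a triangle, so at least 3 colors are needed.
3 colors suffice: color 1 → {B, F}; color 2 → {A, C, E}; color 3 → {D, G, H}.
Since 4 ≥ 3, a proper 4-coloring certainly exists.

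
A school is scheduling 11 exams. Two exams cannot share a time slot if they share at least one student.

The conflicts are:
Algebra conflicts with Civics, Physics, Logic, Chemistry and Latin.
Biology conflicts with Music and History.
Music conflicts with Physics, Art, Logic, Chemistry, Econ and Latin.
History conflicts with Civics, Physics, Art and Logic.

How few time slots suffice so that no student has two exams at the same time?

2

Music and Econ conflict, so at least 2 time slots are needed.
2 time slots suffice: Algebra=1, Biology=2, Music=1, History=1, Civics=2, Physics=2, Art=2, Logic=2, Chemistry=2, Econ=2, Latin=2. Each listed conflict is separated.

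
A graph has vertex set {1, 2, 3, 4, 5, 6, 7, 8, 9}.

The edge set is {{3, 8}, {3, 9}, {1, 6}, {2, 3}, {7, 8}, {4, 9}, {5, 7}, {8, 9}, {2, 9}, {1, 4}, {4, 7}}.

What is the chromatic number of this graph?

2, 3, 9 are pairwise adjacent, so at least 3 colors are needed.
One proper 3-coloring: 1=red, 2=blue, 3=green, 4=blue, 5=blue, 6=blue, 7=red, 8=blue, 9=red. No two adjacent vertices share a color.

3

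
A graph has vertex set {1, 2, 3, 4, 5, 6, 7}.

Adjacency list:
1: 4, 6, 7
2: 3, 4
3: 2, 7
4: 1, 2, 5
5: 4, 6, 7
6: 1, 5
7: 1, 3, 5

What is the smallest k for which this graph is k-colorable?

The cycle 3-7-1-4-2-3 has odd length 5, so it cannot be 2-colored; at least 3 colors are needed.
3 colors suffice: 1=blue, 2=green, 3=blue, 4=red, 5=blue, 6=red, 7=red. No two adjacent vertices share a color.

3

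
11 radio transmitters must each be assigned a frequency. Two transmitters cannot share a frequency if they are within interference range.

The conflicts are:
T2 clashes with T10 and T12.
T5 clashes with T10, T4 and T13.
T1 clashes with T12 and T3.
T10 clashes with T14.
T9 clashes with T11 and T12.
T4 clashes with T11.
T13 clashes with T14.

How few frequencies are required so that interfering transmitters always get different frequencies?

The cycle T11-T9-T12-T2-T10-T5-T4-T11 has odd length 7, so it cannot be 2-colored; at least 3 frequencies are needed.
Using 3 frequencies: T2=2, T5=2, T1=2, T10=1, T9=3, T4=1, T11=2, T13=1, T12=1, T3=1, T14=2. Every pair that conflicts lands in different frequencies.

3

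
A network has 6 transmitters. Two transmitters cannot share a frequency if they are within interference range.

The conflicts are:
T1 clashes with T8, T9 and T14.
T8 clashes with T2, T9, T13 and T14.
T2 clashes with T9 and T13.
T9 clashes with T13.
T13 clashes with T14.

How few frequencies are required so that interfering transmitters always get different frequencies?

4

T8, T2, T9, T13 are mutually in conflict, so at least 4 frequencies are needed.
4 frequencies suffice: frequency 1 → {T8}; frequency 2 → {T9, T14}; frequency 3 → {T1, T13}; frequency 4 → {T2}. No two conflicting transmitters share a frequency.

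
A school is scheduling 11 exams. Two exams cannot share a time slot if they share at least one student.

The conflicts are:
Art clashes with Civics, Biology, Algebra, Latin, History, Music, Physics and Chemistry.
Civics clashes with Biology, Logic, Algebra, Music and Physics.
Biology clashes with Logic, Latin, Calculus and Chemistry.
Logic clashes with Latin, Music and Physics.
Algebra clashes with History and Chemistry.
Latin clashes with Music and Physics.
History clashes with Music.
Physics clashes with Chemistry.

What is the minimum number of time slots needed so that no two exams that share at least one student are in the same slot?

Logic, Latin, Music are mutually in conflict, so at least 3 time slots are needed.
A valid assignment using 3 time slots: Art=1, Civics=3, Biology=2, Logic=1, Algebra=2, Latin=3, History=3, Music=2, Physics=2, Calculus=1, Chemistry=3. Each listed conflict is separated.

3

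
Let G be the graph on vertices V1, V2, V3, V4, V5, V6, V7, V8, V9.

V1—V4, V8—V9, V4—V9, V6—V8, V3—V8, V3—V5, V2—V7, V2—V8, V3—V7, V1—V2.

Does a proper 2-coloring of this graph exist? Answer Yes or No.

The cycle V1-V2-V8-V9-V4-V1 has odd length 5, so it cannot be 2-colored; at least 3 colors are needed.
So 2 colors are not enough.

No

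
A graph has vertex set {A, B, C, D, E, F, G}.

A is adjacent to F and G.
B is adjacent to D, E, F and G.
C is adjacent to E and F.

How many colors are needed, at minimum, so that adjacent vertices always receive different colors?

2

B and E are adjacent, so at least 2 colors are needed.
2 colors suffice: color 1 → {A, B, C}; color 2 → {D, E, F, G}. Every edge joins two different colors.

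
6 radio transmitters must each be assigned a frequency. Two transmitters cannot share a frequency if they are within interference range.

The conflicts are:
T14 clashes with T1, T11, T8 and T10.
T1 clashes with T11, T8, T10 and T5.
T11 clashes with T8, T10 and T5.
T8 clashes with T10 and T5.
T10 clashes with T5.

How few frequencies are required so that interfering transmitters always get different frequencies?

T14, T1, T11, T8, T10 all conflict with each other, so at least 5 frequencies are needed.
5 frequencies suffice: frequency 1 → {T1}; frequency 2 → {T8}; frequency 3 → {T11}; frequency 4 → {T10}; frequency 5 → {T14, T5}. Every pair that conflicts lands in different frequencies.

5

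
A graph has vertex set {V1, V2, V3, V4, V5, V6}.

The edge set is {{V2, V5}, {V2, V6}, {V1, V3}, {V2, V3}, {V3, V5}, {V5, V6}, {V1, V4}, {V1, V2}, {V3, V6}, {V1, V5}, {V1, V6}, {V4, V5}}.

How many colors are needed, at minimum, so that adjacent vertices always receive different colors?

5

V1, V2, V3, V5, V6 form a clique, so at least 5 colors are needed.
5 colors suffice: color R → {V5}; color B → {V1}; color G → {V4, V6}; color Y → {V3}; color P → {V2}. Each edge has distinct colors on its endpoints.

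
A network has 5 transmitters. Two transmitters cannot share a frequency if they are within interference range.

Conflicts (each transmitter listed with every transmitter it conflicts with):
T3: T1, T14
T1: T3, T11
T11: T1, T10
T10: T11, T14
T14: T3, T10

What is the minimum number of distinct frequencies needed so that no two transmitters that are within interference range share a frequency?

The cycle T3-T1-T11-T10-T14-T3 has odd length 5, so it cannot be 2-colored; at least 3 frequencies are needed.
3 frequencies suffice: frequency 1 → {T11, T14}; frequency 2 → {T1, T10}; frequency 3 → {T3}. No two conflicting transmitters share a frequency.

3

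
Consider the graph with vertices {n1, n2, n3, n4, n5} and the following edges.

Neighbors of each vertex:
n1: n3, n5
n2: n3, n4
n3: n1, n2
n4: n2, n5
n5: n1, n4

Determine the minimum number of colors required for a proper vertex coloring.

3

The cycle n4-n5-n1-n3-n2-n4 has odd length 5, so it cannot be 2-colored; at least 3 colors are needed.
3 colors suffice: color R → {n1, n2}; color B → {n3, n5}; color G → {n4}. No two adjacent vertices share a color.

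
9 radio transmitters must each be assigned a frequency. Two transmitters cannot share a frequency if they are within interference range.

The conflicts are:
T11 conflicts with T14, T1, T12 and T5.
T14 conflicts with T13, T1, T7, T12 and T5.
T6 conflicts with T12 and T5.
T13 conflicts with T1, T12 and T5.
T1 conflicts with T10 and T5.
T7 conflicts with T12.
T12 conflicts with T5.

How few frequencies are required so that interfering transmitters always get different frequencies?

T11, T14, T1, T5 are mutually in conflict, so at least 4 frequencies are needed.
4 frequencies suffice: frequency 1 → {T7, T10, T5}; frequency 2 → {T14, T6}; frequency 3 → {T1, T12}; frequency 4 → {T11, T13}. Every pair that conflicts lands in different frequencies.

4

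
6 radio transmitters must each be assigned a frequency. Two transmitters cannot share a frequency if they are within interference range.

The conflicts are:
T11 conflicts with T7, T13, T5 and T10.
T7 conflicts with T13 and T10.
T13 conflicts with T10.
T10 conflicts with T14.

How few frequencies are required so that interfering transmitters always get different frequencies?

T11, T7, T13, T10 are mutually in conflict, so at least 4 frequencies are needed.
4 frequencies suffice: frequency 1 → {T5, T10}; frequency 2 → {T11, T14}; frequency 3 → {T7}; frequency 4 → {T13}. Each listed conflict is separated.

4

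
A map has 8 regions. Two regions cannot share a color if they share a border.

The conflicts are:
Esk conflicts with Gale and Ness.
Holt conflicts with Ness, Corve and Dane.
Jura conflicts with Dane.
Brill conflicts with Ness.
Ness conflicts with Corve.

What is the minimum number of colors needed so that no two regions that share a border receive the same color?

Holt, Ness, Corve pairwise conflict, so at least 3 colors are needed.
One proper 3-coloring: Esk=2, Holt=2, Jura=2, Gale=1, Brill=2, Ness=1, Corve=3, Dane=1. Every pair that conflicts lands in different colors.

3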